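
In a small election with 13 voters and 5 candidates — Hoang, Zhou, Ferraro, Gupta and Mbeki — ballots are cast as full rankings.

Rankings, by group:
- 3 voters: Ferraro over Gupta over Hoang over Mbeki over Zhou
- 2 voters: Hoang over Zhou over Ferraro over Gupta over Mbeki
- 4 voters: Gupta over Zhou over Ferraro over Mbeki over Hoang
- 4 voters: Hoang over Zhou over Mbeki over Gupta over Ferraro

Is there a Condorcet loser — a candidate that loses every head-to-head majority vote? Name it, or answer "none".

Mbeki

Head-to-head results (13 voters):
Hoang vs Zhou: Hoang is ranked higher on 3+2+4 = 9 ballots, Zhou on 4. Hoang wins 9–4.
Hoang vs Ferraro: Hoang is ranked higher on 2+4 = 6 ballots, Ferraro on 7. Ferraro wins 7–6.
Hoang vs Gupta: Hoang preferred on 2+4 = 6 ballots; Gupta wins 7–6.
Hoang vs Mbeki: Hoang preferred on 3+2+4 = 9 ballots; Hoang wins 9–4.
Zhou vs Ferraro: Zhou wins 10–3.
Zhou–Gupta: Gupta 7–6.
Zhou–Mbeki: Zhou 10–3.
Ferraro vs Gupta: 5 to 8, Gupta.
Ferraro–Mbeki: Ferraro 9–4.
Gupta vs Mbeki: 9 to 4, Gupta.
Mbeki is beaten in every head-to-head and is the Condorcet loser.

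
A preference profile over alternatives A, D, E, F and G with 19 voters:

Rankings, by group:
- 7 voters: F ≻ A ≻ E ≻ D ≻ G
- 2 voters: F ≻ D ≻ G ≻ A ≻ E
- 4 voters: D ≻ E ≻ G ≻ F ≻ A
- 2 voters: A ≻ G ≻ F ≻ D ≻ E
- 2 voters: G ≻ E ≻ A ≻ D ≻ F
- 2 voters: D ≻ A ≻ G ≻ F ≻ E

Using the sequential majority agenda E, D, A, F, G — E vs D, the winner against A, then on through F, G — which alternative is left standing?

G

Round 1: E vs D — 9–10, D advances.
Round 2: D vs A — 8–11, A advances.
Round 3: A vs F — 6–13, F advances.
Round 4: F vs G — 9–10, G advances.
G survives the agenda.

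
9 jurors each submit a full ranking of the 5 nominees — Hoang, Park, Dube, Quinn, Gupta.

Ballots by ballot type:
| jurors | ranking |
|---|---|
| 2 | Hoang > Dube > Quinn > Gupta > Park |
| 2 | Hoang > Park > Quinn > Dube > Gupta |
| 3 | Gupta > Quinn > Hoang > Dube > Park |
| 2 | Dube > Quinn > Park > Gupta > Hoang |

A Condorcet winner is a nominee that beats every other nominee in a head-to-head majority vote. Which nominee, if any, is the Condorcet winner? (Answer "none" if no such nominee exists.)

Quinn

Pairwise majorities:
Hoang vs Park: Hoang preferred on 2+2+3 = 7 ballots; Hoang wins 7–2.
Hoang vs Dube: Hoang preferred on 2+2+3 = 7 ballots; Hoang wins 7–2.
Hoang vs Quinn: Hoang is ranked higher on 2+2 = 4 ballots, Quinn on 5. Quinn wins 5–4.
Hoang vs Gupta: Hoang is ranked higher on 2+2 = 4 ballots, Gupta on 5. Gupta wins 5–4.
Park vs Dube: Park preferred on 2 ballots; Dube wins 7–2.
Park vs Quinn: Park preferred on 2 ballots; Quinn wins 7–2.
Park vs Gupta: Park is ranked higher on 2+2 = 4 ballots, Gupta on 5. Gupta wins 5–4.
Dube vs Quinn: Dube is ranked higher on 2+2 = 4 ballots, Quinn on 5. Quinn wins 5–4.
Dube vs Gupta: Dube is ranked higher on 2+2+2 = 6 ballots, Gupta on 3. Dube wins 6–3.
Quinn vs Gupta: 2+2+2 = 6 for Quinn, 3 for Gupta — Quinn by 6–3.
Quinn wins every pairwise contest, so Quinn is the Condorcet winner.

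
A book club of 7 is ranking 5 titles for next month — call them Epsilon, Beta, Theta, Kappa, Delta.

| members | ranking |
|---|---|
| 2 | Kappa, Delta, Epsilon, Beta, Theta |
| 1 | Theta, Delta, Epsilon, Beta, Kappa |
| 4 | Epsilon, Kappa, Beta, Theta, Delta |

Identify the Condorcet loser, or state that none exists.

Delta

Head-to-head results (7 members):
Epsilon vs Beta: Epsilon, 7–0.
Epsilon vs Theta: 2+4 = 6 for Epsilon, 1 for Theta — Epsilon by 6–1.
Epsilon vs Kappa: Epsilon wins 5–2.
Epsilon vs Delta: Epsilon is ranked higher on 4 ballots, Delta on 3. Epsilon wins 4–3.
Beta vs Theta: Beta is ranked higher on 2+4 = 6 ballots, Theta on 1. Beta wins 6–1.
Beta vs Kappa: Beta is ranked higher on 1 ballot, Kappa on 6. Kappa wins 6–1.
Beta vs Delta: Beta, 4–3.
Theta vs Kappa: Kappa wins 6–1.
Theta–Delta: Theta 5–2.
Kappa vs Delta: Kappa is ranked higher on 2+4 = 6 ballots, Delta on 1. Kappa wins 6–1.
Delta is beaten in every head-to-head and is the Condorcet loser.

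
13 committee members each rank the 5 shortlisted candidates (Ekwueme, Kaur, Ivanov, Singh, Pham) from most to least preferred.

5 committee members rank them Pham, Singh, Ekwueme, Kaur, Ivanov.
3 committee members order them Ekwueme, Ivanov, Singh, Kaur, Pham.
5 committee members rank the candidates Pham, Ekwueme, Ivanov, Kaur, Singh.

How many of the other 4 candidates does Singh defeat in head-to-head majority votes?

Singh against each rival (13 committee members):
Singh vs Ekwueme: Ekwueme wins 8–5.
Singh vs Kaur: 8 to 5, Singh.
Singh vs Ivanov: Ivanov wins 8–5.
Singh vs Pham: Pham wins 10–3.
Singh beats Kaur; loses to Ekwueme, Ivanov, Pham — 1 pairwise win.

1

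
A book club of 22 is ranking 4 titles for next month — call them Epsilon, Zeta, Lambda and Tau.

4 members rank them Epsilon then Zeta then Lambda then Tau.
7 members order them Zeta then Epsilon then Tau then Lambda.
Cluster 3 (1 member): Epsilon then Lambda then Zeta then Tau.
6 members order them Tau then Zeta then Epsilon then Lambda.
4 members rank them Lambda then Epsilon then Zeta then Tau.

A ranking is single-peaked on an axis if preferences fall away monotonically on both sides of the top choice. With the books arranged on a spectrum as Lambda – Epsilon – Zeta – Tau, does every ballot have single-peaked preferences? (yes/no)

Axis positions: Lambda=1, Epsilon=2, Zeta=3, Tau=4.
Cluster 1 (peak Epsilon at position 2): ranking walks positions 2-3-1-4, expanding outward from the peak — single-peaked.
Cluster 2 (peak Zeta at position 3): ranking walks positions 3-2-4-1, expanding outward from the peak — single-peaked.
Cluster 3 (peak Epsilon at position 2): ranking walks positions 2-1-3-4, expanding outward from the peak — single-peaked.
Cluster 4 (peak Tau at position 4): ranking walks positions 4-3-2-1, expanding outward from the peak — single-peaked.
Cluster 5 (peak Lambda at position 1): ranking walks positions 1-2-3-4, expanding outward from the peak — single-peaked.
Every ranking is single-peaked on this axis.

yes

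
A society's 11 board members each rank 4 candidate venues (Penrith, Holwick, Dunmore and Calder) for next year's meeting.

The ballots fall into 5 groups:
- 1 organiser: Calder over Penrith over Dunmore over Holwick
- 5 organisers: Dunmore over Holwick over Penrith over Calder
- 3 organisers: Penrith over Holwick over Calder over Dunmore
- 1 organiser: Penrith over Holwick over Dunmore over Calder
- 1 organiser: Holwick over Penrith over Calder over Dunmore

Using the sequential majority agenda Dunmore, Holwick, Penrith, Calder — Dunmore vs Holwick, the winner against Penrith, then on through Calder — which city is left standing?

Penrith

Round 1: Dunmore vs Holwick — 6–5, Dunmore advances.
Round 2: Dunmore vs Penrith — 5–6, Penrith advances.
Round 3: Penrith vs Calder — 10–1, Penrith advances.
Penrith survives the agenda.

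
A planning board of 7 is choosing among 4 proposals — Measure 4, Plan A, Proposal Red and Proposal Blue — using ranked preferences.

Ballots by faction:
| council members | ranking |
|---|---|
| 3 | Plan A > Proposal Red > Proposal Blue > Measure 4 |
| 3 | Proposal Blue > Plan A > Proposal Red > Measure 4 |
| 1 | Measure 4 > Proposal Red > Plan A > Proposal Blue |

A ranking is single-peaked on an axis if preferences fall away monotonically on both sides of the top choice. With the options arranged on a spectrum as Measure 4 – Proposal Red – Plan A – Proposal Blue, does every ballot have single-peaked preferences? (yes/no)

Axis positions: Measure 4=1, Proposal Red=2, Plan A=3, Proposal Blue=4.
Faction 1 (peak Plan A at position 3): ranking walks positions 3-2-4-1, expanding outward from the peak — single-peaked.
Faction 2 (peak Proposal Blue at position 4): ranking walks positions 4-3-2-1, expanding outward from the peak — single-peaked.
Faction 3 (peak Measure 4 at position 1): ranking walks positions 1-2-3-4, expanding outward from the peak — single-peaked.
Every ranking is single-peaked on this axis.

yes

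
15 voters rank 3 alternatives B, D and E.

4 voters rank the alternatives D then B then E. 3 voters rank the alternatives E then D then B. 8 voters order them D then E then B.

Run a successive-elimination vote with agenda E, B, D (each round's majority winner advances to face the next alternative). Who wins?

Round 1: E vs B — 11–4, E advances.
Round 2: E vs D — 3–12, D advances.
The agenda winner is D.

D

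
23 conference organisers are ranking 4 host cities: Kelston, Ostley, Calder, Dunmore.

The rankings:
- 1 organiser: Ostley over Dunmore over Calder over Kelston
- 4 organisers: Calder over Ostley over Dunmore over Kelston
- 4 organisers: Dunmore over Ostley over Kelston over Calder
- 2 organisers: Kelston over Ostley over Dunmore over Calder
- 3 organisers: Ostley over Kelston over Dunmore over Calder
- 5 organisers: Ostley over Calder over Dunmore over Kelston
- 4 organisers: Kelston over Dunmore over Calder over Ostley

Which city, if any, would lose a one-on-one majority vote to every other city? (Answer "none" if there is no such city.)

Head-to-head results (23 organisers):
Kelston vs Ostley: Ostley, 17–6.
Kelston vs Calder: Kelston preferred on 4+2+3+4 = 13 ballots; Kelston wins 13–10.
Kelston vs Dunmore: Dunmore, 14–9.
Ostley–Calder: Ostley 15–8.
Ostley vs Dunmore: Ostley is ranked higher on 1+4+2+3+5 = 15 ballots, Dunmore on 8. Ostley wins 15–8.
Calder vs Dunmore: 9 to 14, Dunmore.
Only Calder has no wins; Calder is the Condorcet loser.

Calder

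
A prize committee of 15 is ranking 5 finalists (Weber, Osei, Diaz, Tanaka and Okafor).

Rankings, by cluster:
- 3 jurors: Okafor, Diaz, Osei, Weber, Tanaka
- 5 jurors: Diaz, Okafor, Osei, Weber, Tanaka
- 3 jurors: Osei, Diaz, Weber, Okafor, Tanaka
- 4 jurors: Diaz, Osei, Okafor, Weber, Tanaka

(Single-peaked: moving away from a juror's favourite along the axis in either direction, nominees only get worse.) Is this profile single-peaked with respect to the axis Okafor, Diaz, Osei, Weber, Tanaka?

Axis positions: Okafor=1, Diaz=2, Osei=3, Weber=4, Tanaka=5.
Cluster 1 (peak Okafor at position 1): ranking walks positions 1-2-3-4-5, expanding outward from the peak — single-peaked.
Cluster 2 (peak Diaz at position 2): ranking walks positions 2-1-3-4-5, expanding outward from the peak — single-peaked.
Cluster 3 (peak Osei at position 3): ranking walks positions 3-2-4-1-5, expanding outward from the peak — single-peaked.
Cluster 4 (peak Diaz at position 2): ranking walks positions 2-3-1-4-5, expanding outward from the peak — single-peaked.
Every ranking is single-peaked on this axis.

yes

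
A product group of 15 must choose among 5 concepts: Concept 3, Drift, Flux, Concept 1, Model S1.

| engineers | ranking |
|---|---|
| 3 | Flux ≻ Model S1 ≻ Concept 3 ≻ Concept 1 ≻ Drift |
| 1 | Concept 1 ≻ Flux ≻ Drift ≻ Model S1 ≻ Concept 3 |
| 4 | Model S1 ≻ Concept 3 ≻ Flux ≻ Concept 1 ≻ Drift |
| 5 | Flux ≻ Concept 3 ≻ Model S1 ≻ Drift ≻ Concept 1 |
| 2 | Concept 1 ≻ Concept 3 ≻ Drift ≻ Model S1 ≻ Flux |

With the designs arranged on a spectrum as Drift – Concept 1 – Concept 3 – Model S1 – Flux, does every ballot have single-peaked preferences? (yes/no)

Axis positions: Drift=1, Concept 1=2, Concept 3=3, Model S1=4, Flux=5.
Ballot type 1 (peak Flux at position 5): ranking walks positions 5-4-3-2-1, expanding outward from the peak — single-peaked.
Ballot type 2: ranking walks positions 2-5-1-4-3; Flux is ranked above Concept 3 even though Concept 3 lies between Flux and the peak Concept 1 on the axis — preferences dip and rise again. Not single-peaked.
Ballot type 3 (peak Model S1 at position 4): ranking walks positions 4-3-5-2-1, expanding outward from the peak — single-peaked.
Ballot type 4: ranking walks positions 5-3-4-1-2; Concept 3 is ranked above Model S1 even though Model S1 lies between Concept 3 and the peak Flux on the axis — preferences dip and rise again. Not single-peaked.
Ballot type 5 (peak Concept 1 at position 2): ranking walks positions 2-3-1-4-5, expanding outward from the peak — single-peaked.
Ballot type 2 violates single-peakedness, so the profile is not single-peaked on this axis.

no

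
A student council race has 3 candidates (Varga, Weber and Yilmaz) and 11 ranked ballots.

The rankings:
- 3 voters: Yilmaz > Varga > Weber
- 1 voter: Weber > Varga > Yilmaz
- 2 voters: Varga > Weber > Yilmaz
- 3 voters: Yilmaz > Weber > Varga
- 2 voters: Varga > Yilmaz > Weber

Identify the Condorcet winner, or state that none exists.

Check each pair by majority over 11 ballots:
Varga–Weber: Varga 7–4.
Varga vs Yilmaz: Yilmaz wins 6–5.
Weber vs Yilmaz: Yilmaz, 8–3.
Only Yilmaz has no losses; Yilmaz is the Condorcet winner.

Yilmaz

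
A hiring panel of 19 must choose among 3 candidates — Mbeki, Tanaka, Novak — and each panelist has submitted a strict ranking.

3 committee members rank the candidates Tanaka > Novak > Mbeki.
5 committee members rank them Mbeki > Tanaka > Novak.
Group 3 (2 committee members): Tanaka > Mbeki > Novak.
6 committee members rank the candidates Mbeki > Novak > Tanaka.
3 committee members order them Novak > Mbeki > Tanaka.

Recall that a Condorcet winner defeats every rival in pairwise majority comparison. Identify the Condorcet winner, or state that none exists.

Head-to-head results (19 committee members):
Mbeki vs Tanaka: Mbeki preferred on 5+6+3 = 14 ballots; Mbeki wins 14–5.
Mbeki vs Novak: 5+2+6 = 13 for Mbeki, 6 for Novak — Mbeki by 13–6.
Tanaka vs Novak: Tanaka is ranked higher on 3+5+2 = 10 ballots, Novak on 9. Tanaka wins 10–9.
Mbeki defeats every rival head-to-head and is the Condorcet winner.

Mbeki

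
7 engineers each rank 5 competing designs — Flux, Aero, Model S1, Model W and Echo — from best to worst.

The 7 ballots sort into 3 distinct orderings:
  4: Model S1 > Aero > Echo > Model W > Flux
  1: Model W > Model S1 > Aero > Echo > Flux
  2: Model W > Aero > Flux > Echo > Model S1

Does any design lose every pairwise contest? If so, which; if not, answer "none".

Flux

Head-to-head results (7 engineers):
Flux vs Aero: Flux is ranked higher on 0 ballots, Aero on 7. Aero wins 7–0.
Flux–Model S1: Model S1 5–2.
Flux vs Model W: Model W wins 7–0.
Flux vs Echo: Flux preferred on 2 ballots; Echo wins 5–2.
Aero vs Model S1: 2 to 5, Model S1.
Aero vs Model W: Aero wins 4–3.
Aero vs Echo: Aero wins 7–0.
Model S1 vs Model W: Model S1 wins 4–3.
Model S1 vs Echo: Model S1, 5–2.
Model W vs Echo: Model W preferred on 1+2 = 3 ballots; Echo wins 4–3.
Flux is beaten in every head-to-head and is the Condorcet loser.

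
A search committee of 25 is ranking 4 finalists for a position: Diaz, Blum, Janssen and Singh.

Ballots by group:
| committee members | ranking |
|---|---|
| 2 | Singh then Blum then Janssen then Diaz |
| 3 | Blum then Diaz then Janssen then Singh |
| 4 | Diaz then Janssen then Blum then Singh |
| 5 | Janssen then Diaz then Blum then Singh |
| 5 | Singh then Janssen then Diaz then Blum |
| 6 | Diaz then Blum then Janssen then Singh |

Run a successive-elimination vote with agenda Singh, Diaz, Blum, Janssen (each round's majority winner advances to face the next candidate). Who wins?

Diaz

Round 1: Singh vs Diaz — 7–18, Diaz advances.
Round 2: Diaz vs Blum — 20–5, Diaz advances.
Round 3: Diaz vs Janssen — 13–12, Diaz advances.
Diaz survives the agenda.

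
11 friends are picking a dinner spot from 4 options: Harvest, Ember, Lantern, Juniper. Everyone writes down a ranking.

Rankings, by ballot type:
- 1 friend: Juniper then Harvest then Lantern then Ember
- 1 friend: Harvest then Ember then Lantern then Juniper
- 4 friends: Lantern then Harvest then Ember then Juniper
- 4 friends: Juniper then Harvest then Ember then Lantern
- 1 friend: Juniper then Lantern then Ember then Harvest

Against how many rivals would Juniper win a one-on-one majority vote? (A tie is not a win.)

3

Juniper against each rival (11 friends):
Juniper vs Harvest: Juniper, 6–5.
Juniper vs Ember: Juniper is ranked higher on 1+4+1 = 6 ballots, Ember on 5. Juniper wins 6–5.
Juniper vs Lantern: 1+4+1 = 6 for Juniper, 5 for Lantern — Juniper by 6–5.
Juniper beats Harvest, Ember, Lantern — 3 pairwise wins.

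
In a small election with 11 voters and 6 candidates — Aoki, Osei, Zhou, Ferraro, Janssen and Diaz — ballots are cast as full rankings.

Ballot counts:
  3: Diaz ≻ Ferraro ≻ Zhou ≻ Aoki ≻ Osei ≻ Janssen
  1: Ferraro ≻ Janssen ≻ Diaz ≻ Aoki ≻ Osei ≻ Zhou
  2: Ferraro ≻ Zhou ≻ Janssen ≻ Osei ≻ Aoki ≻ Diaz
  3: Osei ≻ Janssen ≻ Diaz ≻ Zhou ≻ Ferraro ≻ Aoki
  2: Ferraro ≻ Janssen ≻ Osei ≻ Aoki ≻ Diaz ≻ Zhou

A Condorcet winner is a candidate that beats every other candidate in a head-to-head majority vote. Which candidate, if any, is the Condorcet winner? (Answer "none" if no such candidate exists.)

none

Head-to-head results (11 voters):
Aoki vs Osei: Osei wins 7–4.
Aoki vs Zhou: Zhou, 8–3.
Aoki vs Ferraro: Ferraro, 11–0.
Aoki vs Janssen: Janssen, 8–3.
Aoki vs Diaz: Diaz wins 7–4.
Osei vs Zhou: Osei wins 6–5.
Osei vs Ferraro: Ferraro, 8–3.
Osei vs Janssen: Osei wins 6–5.
Osei vs Diaz: Osei wins 7–4.
Zhou vs Ferraro: Ferraro wins 8–3.
Zhou–Janssen: Janssen 6–5.
Zhou–Diaz: Diaz 9–2.
Ferraro vs Janssen: Ferraro wins 8–3.
Ferraro vs Diaz: Diaz wins 6–5.
Janssen vs Diaz: Janssen wins 8–3.
No candidate is unbeaten: Aoki loses to Osei; Osei loses to Ferraro; Zhou loses to Osei; Ferraro loses to Diaz; Janssen loses to Osei; Diaz loses to Osei. In particular Osei > Diaz > Ferraro > Osei is a majority cycle — no Condorcet winner exists.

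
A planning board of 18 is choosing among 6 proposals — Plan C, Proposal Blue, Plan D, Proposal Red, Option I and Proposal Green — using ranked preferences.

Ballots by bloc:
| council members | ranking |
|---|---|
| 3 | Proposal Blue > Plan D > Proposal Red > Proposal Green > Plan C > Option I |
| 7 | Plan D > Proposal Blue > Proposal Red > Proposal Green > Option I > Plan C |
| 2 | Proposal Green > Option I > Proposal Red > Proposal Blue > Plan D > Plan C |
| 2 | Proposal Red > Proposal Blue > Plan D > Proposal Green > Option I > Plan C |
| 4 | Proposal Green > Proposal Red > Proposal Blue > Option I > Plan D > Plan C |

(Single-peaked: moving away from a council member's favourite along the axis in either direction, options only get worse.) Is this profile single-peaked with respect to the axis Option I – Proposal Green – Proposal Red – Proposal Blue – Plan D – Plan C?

yes

Axis positions: Option I=1, Proposal Green=2, Proposal Red=3, Proposal Blue=4, Plan D=5, Plan C=6.
Bloc 1 (peak Proposal Blue at position 4): ranking walks positions 4-5-3-2-6-1, expanding outward from the peak — single-peaked.
Bloc 2 (peak Plan D at position 5): ranking walks positions 5-4-3-2-1-6, expanding outward from the peak — single-peaked.
Bloc 3 (peak Proposal Green at position 2): ranking walks positions 2-1-3-4-5-6, expanding outward from the peak — single-peaked.
Bloc 4 (peak Proposal Red at position 3): ranking walks positions 3-4-5-2-1-6, expanding outward from the peak — single-peaked.
Bloc 5 (peak Proposal Green at position 2): ranking walks positions 2-3-4-1-5-6, expanding outward from the peak — single-peaked.
Every ranking is single-peaked on this axis.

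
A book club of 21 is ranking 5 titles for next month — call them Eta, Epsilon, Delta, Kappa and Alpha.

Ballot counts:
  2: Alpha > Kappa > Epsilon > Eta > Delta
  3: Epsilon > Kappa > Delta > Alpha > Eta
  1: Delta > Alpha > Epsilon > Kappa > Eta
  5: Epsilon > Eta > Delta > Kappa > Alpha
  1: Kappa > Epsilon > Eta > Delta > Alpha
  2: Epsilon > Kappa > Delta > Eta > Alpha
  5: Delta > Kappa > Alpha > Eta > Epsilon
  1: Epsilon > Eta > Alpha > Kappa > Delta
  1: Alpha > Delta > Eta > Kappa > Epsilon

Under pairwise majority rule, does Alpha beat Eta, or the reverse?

Ballots ranking Alpha above Eta: 2 + 3 + 1 + 5 + 1 = 12.
Ballots ranking Eta above Alpha: 21 − 12 = 9.
Alpha wins the head-to-head 12–9.

Alpha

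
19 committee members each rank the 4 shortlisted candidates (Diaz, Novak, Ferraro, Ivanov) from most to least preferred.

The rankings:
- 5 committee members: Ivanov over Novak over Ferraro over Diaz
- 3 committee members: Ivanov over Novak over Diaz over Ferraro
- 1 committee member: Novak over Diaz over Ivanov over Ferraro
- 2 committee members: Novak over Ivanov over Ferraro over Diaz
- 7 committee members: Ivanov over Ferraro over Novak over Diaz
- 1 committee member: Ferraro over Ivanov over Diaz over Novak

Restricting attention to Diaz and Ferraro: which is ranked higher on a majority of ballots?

Ferraro

Ballots ranking Diaz above Ferraro: 3 + 1 = 4.
Ballots ranking Ferraro above Diaz: 19 − 4 = 15.
Ferraro wins the head-to-head 15–4.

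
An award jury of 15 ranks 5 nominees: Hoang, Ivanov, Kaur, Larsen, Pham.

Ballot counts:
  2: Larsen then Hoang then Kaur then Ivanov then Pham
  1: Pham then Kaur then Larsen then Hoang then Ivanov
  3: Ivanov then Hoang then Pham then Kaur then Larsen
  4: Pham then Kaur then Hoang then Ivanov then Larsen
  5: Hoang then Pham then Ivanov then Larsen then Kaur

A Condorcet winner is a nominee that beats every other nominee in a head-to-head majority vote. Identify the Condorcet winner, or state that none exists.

Hoang

Check each pair by majority over 15 ballots:
Hoang vs Ivanov: Hoang is ranked higher on 2+1+4+5 = 12 ballots, Ivanov on 3. Hoang wins 12–3.
Hoang–Kaur: Hoang 10–5.
Hoang vs Larsen: Hoang preferred on 3+4+5 = 12 ballots; Hoang wins 12–3.
Hoang vs Pham: Hoang, 10–5.
Ivanov vs Kaur: Ivanov wins 8–7.
Ivanov vs Larsen: 12 to 3, Ivanov.
Ivanov vs Pham: 2+3 = 5 for Ivanov, 10 for Pham — Pham by 10–5.
Kaur vs Larsen: Kaur wins 8–7.
Kaur vs Pham: 2 to 13, Pham.
Larsen vs Pham: 2 for Larsen, 13 for Pham — Pham by 13–2.
Hoang beats each of Ivanov, Kaur, Larsen, Pham — Hoang is the Condorcet winner.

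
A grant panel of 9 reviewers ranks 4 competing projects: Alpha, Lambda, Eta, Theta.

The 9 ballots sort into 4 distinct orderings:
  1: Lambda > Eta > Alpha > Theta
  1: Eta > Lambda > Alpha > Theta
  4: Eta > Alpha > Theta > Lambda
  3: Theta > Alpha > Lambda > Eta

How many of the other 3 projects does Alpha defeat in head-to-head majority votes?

2

Alpha against each rival (9 reviewers):
Alpha vs Lambda: Alpha wins 7–2.
Alpha vs Eta: 3 for Alpha, 6 for Eta — Eta by 6–3.
Alpha–Theta: Alpha 6–3.
Alpha beats Lambda, Theta; loses to Eta — 2 pairwise wins.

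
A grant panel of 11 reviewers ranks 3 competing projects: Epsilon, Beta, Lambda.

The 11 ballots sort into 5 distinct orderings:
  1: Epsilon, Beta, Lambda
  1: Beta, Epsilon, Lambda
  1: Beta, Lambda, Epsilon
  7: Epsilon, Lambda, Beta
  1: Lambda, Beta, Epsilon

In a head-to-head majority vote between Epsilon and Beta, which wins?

Ballots ranking Epsilon above Beta: 1 + 7 = 8.
Ballots ranking Beta above Epsilon: 11 − 8 = 3.
Epsilon wins the head-to-head 8–3.

Epsilon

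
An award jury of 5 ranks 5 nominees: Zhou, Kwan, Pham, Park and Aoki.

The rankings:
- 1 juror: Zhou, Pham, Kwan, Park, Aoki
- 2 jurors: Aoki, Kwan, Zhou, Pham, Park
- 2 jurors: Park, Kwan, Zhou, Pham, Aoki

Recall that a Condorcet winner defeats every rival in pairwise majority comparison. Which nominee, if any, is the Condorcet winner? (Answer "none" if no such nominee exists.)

Head-to-head results (5 jurors):
Zhou vs Kwan: 1 for Zhou, 4 for Kwan — Kwan by 4–1.
Zhou vs Pham: Zhou is ranked higher on 1+2+2 = 5 ballots, Pham on 0. Zhou wins 5–0.
Zhou vs Park: 3 to 2, Zhou.
Zhou vs Aoki: Zhou wins 3–2.
Kwan vs Pham: Kwan is ranked higher on 2+2 = 4 ballots, Pham on 1. Kwan wins 4–1.
Kwan vs Park: Kwan wins 3–2.
Kwan–Aoki: Kwan 3–2.
Pham vs Park: Pham, 3–2.
Pham vs Aoki: 1+2 = 3 for Pham, 2 for Aoki — Pham by 3–2.
Park vs Aoki: 1+2 = 3 for Park, 2 for Aoki — Park by 3–2.
Kwan wins every pairwise contest, so Kwan is the Condorcet winner.

Kwan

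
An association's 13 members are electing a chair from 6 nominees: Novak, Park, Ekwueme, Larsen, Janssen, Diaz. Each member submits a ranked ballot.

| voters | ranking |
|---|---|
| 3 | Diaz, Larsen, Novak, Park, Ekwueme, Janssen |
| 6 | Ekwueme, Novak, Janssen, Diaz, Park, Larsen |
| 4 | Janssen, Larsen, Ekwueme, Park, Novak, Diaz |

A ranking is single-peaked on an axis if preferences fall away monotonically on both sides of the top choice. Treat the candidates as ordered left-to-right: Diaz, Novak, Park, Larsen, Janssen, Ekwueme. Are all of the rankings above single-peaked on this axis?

Axis positions: Diaz=1, Novak=2, Park=3, Larsen=4, Janssen=5, Ekwueme=6.
Faction 1: ranking walks positions 1-4-2-3-6-5; Larsen is ranked above Novak even though Novak lies between Larsen and the peak Diaz on the axis — preferences dip and rise again. Not single-peaked.
Faction 2: ranking walks positions 6-2-5-1-3-4; Novak is ranked above Janssen even though Janssen lies between Novak and the peak Ekwueme on the axis — preferences dip and rise again. Not single-peaked.
Faction 3 (peak Janssen at position 5): ranking walks positions 5-4-6-3-2-1, expanding outward from the peak — single-peaked.
Faction 1 violates single-peakedness, so the profile is not single-peaked on this axis.

no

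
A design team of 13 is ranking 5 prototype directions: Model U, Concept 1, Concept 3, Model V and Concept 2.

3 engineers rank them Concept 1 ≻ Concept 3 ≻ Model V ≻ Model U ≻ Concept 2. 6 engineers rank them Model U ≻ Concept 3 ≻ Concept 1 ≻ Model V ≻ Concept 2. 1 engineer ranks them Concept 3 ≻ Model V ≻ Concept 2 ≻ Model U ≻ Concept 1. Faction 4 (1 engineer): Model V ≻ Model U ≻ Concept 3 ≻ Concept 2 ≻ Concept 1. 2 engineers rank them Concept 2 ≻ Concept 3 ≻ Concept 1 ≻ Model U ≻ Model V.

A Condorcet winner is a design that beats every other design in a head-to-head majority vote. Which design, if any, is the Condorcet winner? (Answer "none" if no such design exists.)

Head-to-head results (13 engineers):
Model U vs Concept 1: Model U preferred on 6+1+1 = 8 ballots; Model U wins 8–5.
Model U vs Concept 3: Model U preferred on 6+1 = 7 ballots; Model U wins 7–6.
Model U vs Model V: 8 to 5, Model U.
Model U vs Concept 2: 10 to 3, Model U.
Concept 1 vs Concept 3: 3 for Concept 1, 10 for Concept 3 — Concept 3 by 10–3.
Concept 1 vs Model V: Concept 1 preferred on 3+6+2 = 11 ballots; Concept 1 wins 11–2.
Concept 1 vs Concept 2: Concept 1 is ranked higher on 3+6 = 9 ballots, Concept 2 on 4. Concept 1 wins 9–4.
Concept 3 vs Model V: 12 to 1, Concept 3.
Concept 3 vs Concept 2: 11 to 2, Concept 3.
Model V vs Concept 2: 11 to 2, Model V.
Model U wins every pairwise contest, so Model U is the Condorcet winner.

Model U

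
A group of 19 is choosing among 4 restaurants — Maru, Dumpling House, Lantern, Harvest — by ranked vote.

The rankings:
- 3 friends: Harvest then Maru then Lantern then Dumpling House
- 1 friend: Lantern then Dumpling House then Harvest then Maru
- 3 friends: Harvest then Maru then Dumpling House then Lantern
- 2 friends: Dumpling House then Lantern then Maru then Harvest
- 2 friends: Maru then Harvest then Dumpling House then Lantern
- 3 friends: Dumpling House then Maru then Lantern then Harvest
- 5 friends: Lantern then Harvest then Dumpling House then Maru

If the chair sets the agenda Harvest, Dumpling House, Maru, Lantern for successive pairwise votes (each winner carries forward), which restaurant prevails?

Lantern

Round 1: Harvest vs Dumpling House — 13–6, Harvest advances.
Round 2: Harvest vs Maru — 12–7, Harvest advances.
Round 3: Harvest vs Lantern — 8–11, Lantern advances.
Lantern survives the agenda.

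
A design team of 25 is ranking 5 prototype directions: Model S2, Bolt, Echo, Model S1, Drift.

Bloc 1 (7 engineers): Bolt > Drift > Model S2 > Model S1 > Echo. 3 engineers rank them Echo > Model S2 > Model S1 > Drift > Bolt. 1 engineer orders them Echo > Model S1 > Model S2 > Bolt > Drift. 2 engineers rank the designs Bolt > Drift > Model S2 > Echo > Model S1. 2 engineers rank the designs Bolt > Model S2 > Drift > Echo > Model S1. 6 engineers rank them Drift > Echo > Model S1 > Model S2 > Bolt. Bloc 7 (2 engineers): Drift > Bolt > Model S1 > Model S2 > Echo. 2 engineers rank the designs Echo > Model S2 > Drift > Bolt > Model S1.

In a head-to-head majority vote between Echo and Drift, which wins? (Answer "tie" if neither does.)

Ballots ranking Echo above Drift: 3 + 1 + 2 = 6.
Ballots ranking Drift above Echo: 25 − 6 = 19.
Drift wins the head-to-head 19–6.

Drift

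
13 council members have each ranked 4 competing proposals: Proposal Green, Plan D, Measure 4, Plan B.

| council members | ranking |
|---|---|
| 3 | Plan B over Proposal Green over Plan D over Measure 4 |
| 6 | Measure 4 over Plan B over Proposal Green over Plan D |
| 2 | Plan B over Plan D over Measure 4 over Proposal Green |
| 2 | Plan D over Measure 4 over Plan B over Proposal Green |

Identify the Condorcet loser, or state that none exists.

none

Head-to-head results (13 council members):
Proposal Green vs Plan D: Proposal Green wins 9–4.
Proposal Green vs Measure 4: Measure 4 wins 10–3.
Proposal Green vs Plan B: Plan B wins 13–0.
Plan D vs Measure 4: Plan D, 7–6.
Plan D vs Plan B: Plan D is ranked higher on 2 ballots, Plan B on 11. Plan B wins 11–2.
Measure 4 vs Plan B: 8 to 5, Measure 4.
No option is winless: Proposal Green beats Plan D; Plan D beats Measure 4; Measure 4 beats Proposal Green; Plan B beats Proposal Green. There is no Condorcet loser.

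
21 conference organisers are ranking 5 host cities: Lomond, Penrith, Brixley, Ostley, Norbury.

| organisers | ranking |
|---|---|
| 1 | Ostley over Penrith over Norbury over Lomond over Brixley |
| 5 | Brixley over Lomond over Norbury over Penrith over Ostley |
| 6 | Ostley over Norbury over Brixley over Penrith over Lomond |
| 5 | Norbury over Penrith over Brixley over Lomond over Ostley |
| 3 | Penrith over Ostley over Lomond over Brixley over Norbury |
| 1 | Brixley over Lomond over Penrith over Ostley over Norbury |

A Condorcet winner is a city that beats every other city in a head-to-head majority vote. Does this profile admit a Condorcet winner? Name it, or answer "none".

none

Check each pair by majority over 21 ballots:
Lomond vs Penrith: 6 to 15, Penrith.
Lomond vs Brixley: 1+3 = 4 for Lomond, 17 for Brixley — Brixley by 17–4.
Lomond vs Ostley: Lomond preferred on 5+5+1 = 11 ballots; Lomond wins 11–10.
Lomond vs Norbury: Lomond is ranked higher on 5+3+1 = 9 ballots, Norbury on 12. Norbury wins 12–9.
Penrith vs Brixley: Penrith is ranked higher on 1+5+3 = 9 ballots, Brixley on 12. Brixley wins 12–9.
Penrith vs Ostley: 5+5+3+1 = 14 for Penrith, 7 for Ostley — Penrith by 14–7.
Penrith vs Norbury: Penrith is ranked higher on 1+3+1 = 5 ballots, Norbury on 16. Norbury wins 16–5.
Brixley vs Ostley: Brixley preferred on 5+5+1 = 11 ballots; Brixley wins 11–10.
Brixley vs Norbury: 5+3+1 = 9 for Brixley, 12 for Norbury — Norbury by 12–9.
Ostley vs Norbury: Ostley preferred on 1+6+3+1 = 11 ballots; Ostley wins 11–10.
Every city loses at least once (Lomond loses to Penrith; Penrith loses to Brixley; Brixley loses to Norbury; Ostley loses to Lomond; Norbury loses to Ostley). The majority relation contains the cycle Lomond beats Ostley beats Norbury beats Lomond, so there is no Condorcet winner.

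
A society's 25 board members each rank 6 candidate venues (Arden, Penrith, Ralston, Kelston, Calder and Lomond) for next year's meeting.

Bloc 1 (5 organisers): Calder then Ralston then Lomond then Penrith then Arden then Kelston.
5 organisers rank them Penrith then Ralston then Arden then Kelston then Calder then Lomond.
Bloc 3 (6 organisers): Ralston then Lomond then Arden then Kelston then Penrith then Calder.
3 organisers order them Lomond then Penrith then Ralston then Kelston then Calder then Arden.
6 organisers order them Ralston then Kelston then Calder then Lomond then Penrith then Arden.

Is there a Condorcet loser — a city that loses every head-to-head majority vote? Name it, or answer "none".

none

Head-to-head results (25 organisers):
Arden vs Penrith: Arden is ranked higher on 6 ballots, Penrith on 19. Penrith wins 19–6.
Arden vs Ralston: Arden is ranked higher on 0 ballots, Ralston on 25. Ralston wins 25–0.
Arden vs Kelston: Arden preferred on 5+5+6 = 16 ballots; Arden wins 16–9.
Arden vs Calder: Arden preferred on 5+6 = 11 ballots; Calder wins 14–11.
Arden vs Lomond: Arden is ranked higher on 5 ballots, Lomond on 20. Lomond wins 20–5.
Penrith vs Ralston: Penrith preferred on 5+3 = 8 ballots; Ralston wins 17–8.
Penrith vs Kelston: 5+5+3 = 13 for Penrith, 12 for Kelston — Penrith by 13–12.
Penrith vs Calder: Penrith, 14–11.
Penrith vs Lomond: Lomond, 20–5.
Ralston vs Kelston: Ralston, 25–0.
Ralston vs Calder: 5+6+3+6 = 20 for Ralston, 5 for Calder — Ralston by 20–5.
Ralston vs Lomond: Ralston preferred on 5+5+6+6 = 22 ballots; Ralston wins 22–3.
Kelston vs Calder: Kelston, 20–5.
Kelston vs Lomond: Kelston is ranked higher on 5+6 = 11 ballots, Lomond on 14. Lomond wins 14–11.
Calder vs Lomond: Calder wins 16–9.
No city is winless: Arden beats Kelston; Penrith beats Arden; Ralston beats Arden; Kelston beats Calder; Calder beats Arden; Lomond beats Arden. There is no Condorcet loser.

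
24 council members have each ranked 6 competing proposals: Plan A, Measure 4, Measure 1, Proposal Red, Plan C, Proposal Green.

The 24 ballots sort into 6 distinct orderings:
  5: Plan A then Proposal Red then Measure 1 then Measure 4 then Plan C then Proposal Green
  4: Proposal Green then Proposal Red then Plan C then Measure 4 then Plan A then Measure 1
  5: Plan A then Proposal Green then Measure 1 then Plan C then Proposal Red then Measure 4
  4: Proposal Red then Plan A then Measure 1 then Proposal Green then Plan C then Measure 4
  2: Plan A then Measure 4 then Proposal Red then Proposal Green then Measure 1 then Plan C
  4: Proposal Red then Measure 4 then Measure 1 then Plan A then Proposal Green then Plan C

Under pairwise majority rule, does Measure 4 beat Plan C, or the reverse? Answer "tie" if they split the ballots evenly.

Plan C

Ballots ranking Measure 4 above Plan C: 5 + 2 + 4 = 11.
Ballots ranking Plan C above Measure 4: 24 − 11 = 13.
Plan C wins the head-to-head 13–11.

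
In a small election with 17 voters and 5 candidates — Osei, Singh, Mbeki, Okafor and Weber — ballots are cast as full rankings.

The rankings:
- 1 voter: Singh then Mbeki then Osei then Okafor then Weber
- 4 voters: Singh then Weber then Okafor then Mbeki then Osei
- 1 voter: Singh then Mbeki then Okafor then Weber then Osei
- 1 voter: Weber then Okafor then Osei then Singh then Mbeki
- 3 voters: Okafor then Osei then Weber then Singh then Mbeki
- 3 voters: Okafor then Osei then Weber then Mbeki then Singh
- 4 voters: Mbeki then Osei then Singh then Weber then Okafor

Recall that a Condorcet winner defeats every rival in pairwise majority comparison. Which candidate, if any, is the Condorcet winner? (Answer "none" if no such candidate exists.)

Head-to-head results (17 voters):
Osei vs Singh: Osei, 11–6.
Osei vs Mbeki: Mbeki, 10–7.
Osei vs Okafor: 1+4 = 5 for Osei, 12 for Okafor — Okafor by 12–5.
Osei vs Weber: 1+3+3+4 = 11 for Osei, 6 for Weber — Osei by 11–6.
Singh vs Mbeki: Singh wins 10–7.
Singh vs Okafor: Singh preferred on 1+4+1+4 = 10 ballots; Singh wins 10–7.
Singh vs Weber: Singh preferred on 1+4+1+4 = 10 ballots; Singh wins 10–7.
Mbeki–Okafor: Okafor 11–6.
Mbeki vs Weber: Weber wins 11–6.
Okafor vs Weber: Okafor preferred on 1+1+3+3 = 8 ballots; Weber wins 9–8.
Every candidate loses at least once (Osei loses to Mbeki; Singh loses to Osei; Mbeki loses to Singh; Okafor loses to Singh; Weber loses to Osei). The majority relation contains the cycle Osei > Singh > Mbeki > Osei, so there is no Condorcet winner.

none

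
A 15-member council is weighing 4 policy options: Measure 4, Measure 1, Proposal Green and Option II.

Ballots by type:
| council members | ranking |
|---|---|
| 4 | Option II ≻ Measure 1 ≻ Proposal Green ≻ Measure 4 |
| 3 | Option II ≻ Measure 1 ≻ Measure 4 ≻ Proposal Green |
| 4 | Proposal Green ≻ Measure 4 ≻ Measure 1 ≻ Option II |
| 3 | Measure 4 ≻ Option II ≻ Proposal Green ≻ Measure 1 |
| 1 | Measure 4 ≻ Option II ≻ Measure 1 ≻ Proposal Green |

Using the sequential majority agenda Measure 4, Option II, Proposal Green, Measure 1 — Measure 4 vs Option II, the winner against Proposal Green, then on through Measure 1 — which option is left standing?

Measure 1

Round 1: Measure 4 vs Option II — 8–7, Measure 4 advances.
Round 2: Measure 4 vs Proposal Green — 7–8, Proposal Green advances.
Round 3: Proposal Green vs Measure 1 — 7–8, Measure 1 advances.
The agenda winner is Measure 1.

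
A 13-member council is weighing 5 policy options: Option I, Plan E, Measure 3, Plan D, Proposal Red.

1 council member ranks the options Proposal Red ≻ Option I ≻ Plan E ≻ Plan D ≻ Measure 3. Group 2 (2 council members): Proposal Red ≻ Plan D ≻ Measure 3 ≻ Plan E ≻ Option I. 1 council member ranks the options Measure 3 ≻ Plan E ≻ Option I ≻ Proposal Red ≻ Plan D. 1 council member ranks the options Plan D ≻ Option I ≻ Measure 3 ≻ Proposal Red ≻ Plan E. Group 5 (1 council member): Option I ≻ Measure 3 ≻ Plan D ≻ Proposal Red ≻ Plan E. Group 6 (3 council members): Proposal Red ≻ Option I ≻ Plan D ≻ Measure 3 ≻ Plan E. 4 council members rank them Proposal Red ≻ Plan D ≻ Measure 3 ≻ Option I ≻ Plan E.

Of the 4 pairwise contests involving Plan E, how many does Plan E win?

Plan E against each rival (13 council members):
Plan E vs Option I: Plan E is ranked higher on 2+1 = 3 ballots, Option I on 10. Option I wins 10–3.
Plan E vs Measure 3: Measure 3 wins 12–1.
Plan E vs Plan D: Plan D wins 11–2.
Plan E vs Proposal Red: Proposal Red, 12–1.
Plan E beats no one; loses to Option I, Measure 3, Plan D, Proposal Red — 0 pairwise wins.

0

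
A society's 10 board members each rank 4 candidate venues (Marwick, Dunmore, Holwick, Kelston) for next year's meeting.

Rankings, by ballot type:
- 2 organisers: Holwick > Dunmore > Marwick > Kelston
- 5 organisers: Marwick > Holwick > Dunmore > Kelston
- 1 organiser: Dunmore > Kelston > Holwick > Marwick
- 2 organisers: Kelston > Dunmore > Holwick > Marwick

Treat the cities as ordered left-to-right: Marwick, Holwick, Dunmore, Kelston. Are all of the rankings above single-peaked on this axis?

yes

Axis positions: Marwick=1, Holwick=2, Dunmore=3, Kelston=4.
Ballot type 1 (peak Holwick at position 2): ranking walks positions 2-3-1-4, expanding outward from the peak — single-peaked.
Ballot type 2 (peak Marwick at position 1): ranking walks positions 1-2-3-4, expanding outward from the peak — single-peaked.
Ballot type 3 (peak Dunmore at position 3): ranking walks positions 3-4-2-1, expanding outward from the peak — single-peaked.
Ballot type 4 (peak Kelston at position 4): ranking walks positions 4-3-2-1, expanding outward from the peak — single-peaked.
Every ranking is single-peaked on this axis.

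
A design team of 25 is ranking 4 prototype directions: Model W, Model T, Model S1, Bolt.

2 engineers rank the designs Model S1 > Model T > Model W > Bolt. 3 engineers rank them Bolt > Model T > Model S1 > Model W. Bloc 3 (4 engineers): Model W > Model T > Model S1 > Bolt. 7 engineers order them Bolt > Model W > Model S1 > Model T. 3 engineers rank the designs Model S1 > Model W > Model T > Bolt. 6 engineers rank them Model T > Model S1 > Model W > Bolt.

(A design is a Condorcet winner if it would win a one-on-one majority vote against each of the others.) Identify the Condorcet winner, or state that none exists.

none

Check each pair by majority over 25 ballots:
Model W vs Model T: Model W preferred on 4+7+3 = 14 ballots; Model W wins 14–11.
Model W vs Model S1: 11 to 14, Model S1.
Model W vs Bolt: Model W preferred on 2+4+3+6 = 15 ballots; Model W wins 15–10.
Model T vs Model S1: 13 to 12, Model T.
Model T vs Bolt: 2+4+3+6 = 15 for Model T, 10 for Bolt — Model T by 15–10.
Model S1 vs Bolt: Model S1 preferred on 2+4+3+6 = 15 ballots; Model S1 wins 15–10.
Every design loses at least once (Model W loses to Model S1; Model T loses to Model W; Model S1 loses to Model T; Bolt loses to Model W). The majority relation contains the cycle Model W beats Model T beats Model S1 beats Model W, so there is no Condorcet winner.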